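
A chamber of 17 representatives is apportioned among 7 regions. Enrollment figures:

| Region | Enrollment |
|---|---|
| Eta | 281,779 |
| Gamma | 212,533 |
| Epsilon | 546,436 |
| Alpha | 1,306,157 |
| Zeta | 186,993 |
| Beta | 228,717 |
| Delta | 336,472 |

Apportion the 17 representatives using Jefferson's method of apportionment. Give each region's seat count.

Standard divisor 3099087/17 ≈ 182299.235; standard quotas: Eta 1.546, Gamma 1.166, Epsilon 2.997, Alpha 7.165, Zeta 1.026, Beta 1.255, Delta 1.846.
Rounding down gives 1, 1, 2, 7, 1, 1, 1 = 14 seats, so the divisor must be adjusted.
With modified divisor 154200: modified quotas Eta 1.827, Gamma 1.378, Epsilon 3.544, Alpha 8.471, Zeta 1.213, Beta 1.483, Delta 2.182.
Rounding down: Eta 1, Gamma 1, Epsilon 3, Alpha 8, Zeta 1, Beta 1, Delta 2 (total 17).

Eta: 1, Gamma: 1, Epsilon: 3, Alpha: 8, Zeta: 1, Beta: 1, Delta: 2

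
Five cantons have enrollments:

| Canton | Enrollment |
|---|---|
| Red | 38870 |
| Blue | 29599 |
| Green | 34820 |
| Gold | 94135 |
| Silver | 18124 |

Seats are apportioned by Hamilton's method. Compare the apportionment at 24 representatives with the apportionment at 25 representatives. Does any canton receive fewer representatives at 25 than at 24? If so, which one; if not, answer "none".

At 24 seats: Red 4, Blue 3, Green 4, Gold 11, Silver 2.
At 25 seats: Red 5, Blue 3, Green 4, Gold 11, Silver 2.
No canton's allocation decreased.

none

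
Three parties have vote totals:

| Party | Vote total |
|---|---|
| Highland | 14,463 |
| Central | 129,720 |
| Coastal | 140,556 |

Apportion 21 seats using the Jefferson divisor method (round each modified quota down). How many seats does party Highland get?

Standard divisor 284739/21 ≈ 13559; standard quotas: Highland 1.067, Central 9.567, Coastal 10.366.
Rounding down gives 1, 9, 10 = 20 seats, so the divisor must be adjusted.
With modified divisor 12900: modified quotas Highland 1.121, Central 10.056, Coastal 10.896.
Rounding down: Highland 1, Central 10, Coastal 10 (total 21).
Highland receives 1.

1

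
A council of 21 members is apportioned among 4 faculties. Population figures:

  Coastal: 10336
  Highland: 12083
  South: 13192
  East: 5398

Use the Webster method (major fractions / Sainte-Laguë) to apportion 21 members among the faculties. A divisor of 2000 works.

With modified divisor 2000: modified quotas Coastal 5.168, Highland 6.042, South 6.596, East 2.699.
Rounding to the nearest integer: Coastal 5, Highland 6, South 7, East 3 (total 21).

Coastal=5; Highland=6; South=7; East=3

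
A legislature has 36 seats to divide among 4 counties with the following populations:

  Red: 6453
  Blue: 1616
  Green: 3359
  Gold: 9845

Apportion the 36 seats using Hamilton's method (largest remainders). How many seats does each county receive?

Standard divisor: 21273 ÷ 36 ≈ 590.917.
Standard quotas: Red 10.9203, Blue 2.7347, Green 5.6844, Gold 16.6606.
Lower quotas: Red 10, Blue 2, Green 5, Gold 16 (sum 33, leaving 3 seats).
Remainders in descending order: Red 0.9203, Blue 0.7347, Green 0.6844, Gold 0.6606.
Largest remainders: Red, Blue, Green receive the extra seats.

Red: 11; Blue: 3; Green: 6; Gold: 16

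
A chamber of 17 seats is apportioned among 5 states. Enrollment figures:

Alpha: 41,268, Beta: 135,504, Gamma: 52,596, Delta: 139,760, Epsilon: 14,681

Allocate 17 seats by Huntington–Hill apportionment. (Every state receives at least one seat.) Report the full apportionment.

Alpha 2; Beta 6; Gamma 2; Delta 6; Epsilon 1

With divisor 23152: modified quotas Alpha 1.782, Beta 5.853, Gamma 2.272, Delta 6.037, Epsilon 0.634.
Geometric-mean thresholds: Alpha √(1·2)=1.414, Beta √(5·6)=5.477, Gamma √(2·3)=2.449, Delta √(6·7)=6.481, Epsilon (min 1).
Each quota rounded against its threshold gives Alpha 2, Beta 6, Gamma 2, Delta 6, Epsilon 1 (total 17).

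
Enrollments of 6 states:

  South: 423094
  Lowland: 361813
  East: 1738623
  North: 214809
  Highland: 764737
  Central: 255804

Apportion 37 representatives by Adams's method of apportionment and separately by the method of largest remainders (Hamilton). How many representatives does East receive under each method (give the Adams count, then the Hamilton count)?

16 and 17

Adams: South 4, Lowland 4, East 16, North 2, Highland 8, Central 3.
Hamilton: South 4, Lowland 4, East 17, North 2, Highland 8, Central 2.
East gets 16 under Adams and 17 under Hamilton.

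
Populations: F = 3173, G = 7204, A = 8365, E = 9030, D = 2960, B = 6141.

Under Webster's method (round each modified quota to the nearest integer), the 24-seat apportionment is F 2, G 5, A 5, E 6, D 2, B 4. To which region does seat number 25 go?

Priority for the next seat is population ÷ (current seats + 0.5).
Priorities: F 1269.200, G 1309.818, A 1520.909, E 1389.231, D 1184.000, B 1364.667.
Highest priority: A.

A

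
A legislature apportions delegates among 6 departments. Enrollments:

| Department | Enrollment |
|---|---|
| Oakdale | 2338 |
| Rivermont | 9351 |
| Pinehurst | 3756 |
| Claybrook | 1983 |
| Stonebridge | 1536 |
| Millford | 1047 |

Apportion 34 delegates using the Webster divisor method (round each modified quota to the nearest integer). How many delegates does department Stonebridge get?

3

Standard divisor 20011/34 ≈ 588.559; standard quotas: Oakdale 3.972, Rivermont 15.888, Pinehurst 6.382, Claybrook 3.369, Stonebridge 2.610, Millford 1.779.
Rounding to the nearest integer gives Oakdale 4, Rivermont 16, Pinehurst 6, Claybrook 3, Stonebridge 3, Millford 2 — total 34, matching the house size, so no adjustment is needed.
Stonebridge receives 3.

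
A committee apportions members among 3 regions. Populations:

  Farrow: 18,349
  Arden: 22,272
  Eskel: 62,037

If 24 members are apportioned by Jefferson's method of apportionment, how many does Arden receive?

Standard divisor 102658/24 ≈ 4277.417; standard quotas: Farrow 4.290, Arden 5.207, Eskel 14.503.
Rounding down gives 4, 5, 14 = 23 seats, so the divisor must be adjusted.
With modified divisor 4000: modified quotas Farrow 4.587, Arden 5.568, Eskel 15.509.
Rounding down: Farrow 4, Arden 5, Eskel 15 (total 24).
Arden receives 5.

5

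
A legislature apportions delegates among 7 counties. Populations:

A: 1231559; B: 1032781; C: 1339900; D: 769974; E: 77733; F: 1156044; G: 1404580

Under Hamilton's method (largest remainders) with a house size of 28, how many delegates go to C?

Standard divisor: 7012571 ÷ 28 ≈ 250448.964.
Standard quotas: A 4.9174, B 4.1237, C 5.3500, D 3.0744, E 0.3104, F 4.6159, G 5.6082.
Lower quotas: A 4, B 4, C 5, D 3, E 0, F 4, G 5 (sum 25, leaving 3 seats).
Remainders in descending order: A 0.9174, F 0.6159, G 0.6082, C 0.3500, E 0.3104, B 0.1237, D 0.0744.
The surplus seats go to A, F, G.
C receives 5.

5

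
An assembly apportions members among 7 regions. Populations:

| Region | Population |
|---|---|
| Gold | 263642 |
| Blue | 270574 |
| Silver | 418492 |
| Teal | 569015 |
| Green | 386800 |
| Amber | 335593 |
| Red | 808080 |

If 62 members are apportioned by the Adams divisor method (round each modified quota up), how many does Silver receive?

Standard divisor 3052196/62 ≈ 49228.968; standard quotas: Gold 5.355, Blue 5.496, Silver 8.501, Teal 11.559, Green 7.857, Amber 6.817, Red 16.415.
Rounding up gives 6, 6, 9, 12, 8, 7, 17 = 65 seats, so the divisor must be adjusted.
With modified divisor 52500: modified quotas Gold 5.022, Blue 5.154, Silver 7.971, Teal 10.838, Green 7.368, Amber 6.392, Red 15.392.
Rounding up: Gold 6, Blue 6, Silver 8, Teal 11, Green 8, Amber 7, Red 16 (total 62).
Silver receives 8.

8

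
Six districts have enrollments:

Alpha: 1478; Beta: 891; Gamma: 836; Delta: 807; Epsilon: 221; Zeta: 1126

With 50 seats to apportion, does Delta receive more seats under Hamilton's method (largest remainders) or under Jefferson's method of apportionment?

Hamilton

Hamilton: Alpha 14, Beta 8, Gamma 8, Delta 8, Epsilon 2, Zeta 10.
Jefferson: Alpha 14, Beta 8, Gamma 8, Delta 7, Epsilon 2, Zeta 11.
Delta gets 8 under Hamilton and 7 under Jefferson.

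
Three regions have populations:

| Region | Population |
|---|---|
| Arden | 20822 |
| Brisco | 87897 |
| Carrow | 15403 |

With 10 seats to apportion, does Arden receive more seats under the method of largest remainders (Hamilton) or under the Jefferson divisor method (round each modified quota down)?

Hamilton

Hamilton: Arden 2, Brisco 7, Carrow 1.
Jefferson: Arden 1, Brisco 8, Carrow 1.
Arden gets 2 under Hamilton and 1 under Jefferson.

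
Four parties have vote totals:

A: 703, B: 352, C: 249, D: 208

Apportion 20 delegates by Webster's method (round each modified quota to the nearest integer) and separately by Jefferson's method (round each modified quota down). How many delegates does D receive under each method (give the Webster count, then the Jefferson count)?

Webster: A 9, B 5, C 3, D 3.
Jefferson: A 10, B 5, C 3, D 2.
D gets 3 under Webster and 2 under Jefferson.

3 and 2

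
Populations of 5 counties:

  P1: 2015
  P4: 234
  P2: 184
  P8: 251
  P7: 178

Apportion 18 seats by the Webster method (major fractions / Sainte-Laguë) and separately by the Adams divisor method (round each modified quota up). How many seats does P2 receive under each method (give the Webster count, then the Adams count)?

1 and 2

Webster: P1 13, P4 1, P2 1, P8 2, P7 1.
Adams: P1 11, P4 2, P2 2, P8 2, P7 1.
P2 gets 1 under Webster and 2 under Adams.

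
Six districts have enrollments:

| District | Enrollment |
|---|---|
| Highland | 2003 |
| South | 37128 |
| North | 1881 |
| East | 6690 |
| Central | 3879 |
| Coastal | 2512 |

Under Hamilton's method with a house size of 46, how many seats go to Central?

3

The standard divisor is 54093/46 ≈ 1175.935.
Standard quotas: Highland 1.7033, South 31.5732, North 1.5996, East 5.6891, Central 3.2987, Coastal 2.1362.
Lower quotas: Highland 1, South 31, North 1, East 5, Central 3, Coastal 2 (sum 43, leaving 3 seats).
Remainders in descending order: Highland 0.7033, East 0.6891, North 0.5996, South 0.5732, Central 0.2987, Coastal 0.1362.
The surplus seats go to Highland, East, North.
Central receives 3.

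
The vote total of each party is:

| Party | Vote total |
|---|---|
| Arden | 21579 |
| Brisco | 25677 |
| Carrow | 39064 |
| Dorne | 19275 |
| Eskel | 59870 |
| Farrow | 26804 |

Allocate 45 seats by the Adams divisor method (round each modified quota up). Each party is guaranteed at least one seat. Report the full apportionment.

Standard divisor 192269/45 ≈ 4272.644; standard quotas: Arden 5.051, Brisco 6.010, Carrow 9.143, Dorne 4.511, Eskel 14.012, Farrow 6.273.
Rounding up gives 6, 7, 10, 5, 15, 7 = 50 seats, so the divisor must be adjusted.
With modified divisor 4500: modified quotas Arden 4.795, Brisco 5.706, Carrow 8.681, Dorne 4.283, Eskel 13.304, Farrow 5.956.
Rounding up: Arden 5, Brisco 6, Carrow 9, Dorne 5, Eskel 14, Farrow 6 (total 45).

Arden: 5, Brisco: 6, Carrow: 9, Dorne: 5, Eskel: 14, Farrow: 6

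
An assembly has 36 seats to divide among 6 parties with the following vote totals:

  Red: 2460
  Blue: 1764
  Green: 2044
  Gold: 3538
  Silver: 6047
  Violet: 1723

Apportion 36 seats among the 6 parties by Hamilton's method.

Red 5, Blue 4, Green 4, Gold 7, Silver 12, Violet 4

Standard divisor: 17576 ÷ 36 ≈ 488.222.
Standard quotas: Red 5.0387, Blue 3.6131, Green 4.1866, Gold 7.2467, Silver 12.3858, Violet 3.5291.
Lower quotas: Red 5, Blue 3, Green 4, Gold 7, Silver 12, Violet 3 (sum 34, leaving 2 seats).
Remainders in descending order: Blue 0.6131, Violet 0.5291, Silver 0.3858, Gold 0.2467, Green 0.1866, Red 0.0387.
Largest remainders: Blue, Violet receive the extra seats.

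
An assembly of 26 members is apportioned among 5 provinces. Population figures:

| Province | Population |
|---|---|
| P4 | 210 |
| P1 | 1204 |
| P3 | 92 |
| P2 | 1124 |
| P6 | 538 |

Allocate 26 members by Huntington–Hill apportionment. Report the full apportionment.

P4 2, P1 10, P3 1, P2 9, P6 4

With divisor 124: modified quotas P4 1.694, P1 9.710, P3 0.742, P2 9.065, P6 4.339.
Geometric-mean thresholds: P4 √(1·2)=1.414, P1 √(9·10)=9.487, P3 (min 1), P2 √(9·10)=9.487, P6 √(4·5)=4.472.
Each quota rounded against its threshold gives P4 2, P1 10, P3 1, P2 9, P6 4 (total 26).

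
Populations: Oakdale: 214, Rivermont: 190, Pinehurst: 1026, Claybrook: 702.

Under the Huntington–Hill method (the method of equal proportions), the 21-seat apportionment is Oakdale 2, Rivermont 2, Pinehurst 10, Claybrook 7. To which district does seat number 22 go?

Pinehurst

Priority for the next seat is population ÷ (√(s·(s+1))).
Priorities: Oakdale 87.365, Rivermont 77.567, Pinehurst 97.825, Claybrook 93.809.
Highest priority: Pinehurst.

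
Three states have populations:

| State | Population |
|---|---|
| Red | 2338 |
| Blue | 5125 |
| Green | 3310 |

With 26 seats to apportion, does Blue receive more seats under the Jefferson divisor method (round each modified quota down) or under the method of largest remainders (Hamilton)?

Jefferson: Red 5, Blue 13, Green 8.
Hamilton: Red 6, Blue 12, Green 8.
Blue gets 13 under Jefferson and 12 under Hamilton.

Jefferson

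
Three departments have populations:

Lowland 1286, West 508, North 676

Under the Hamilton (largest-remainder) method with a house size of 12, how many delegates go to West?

3

Standard divisor: 2470 ÷ 12 ≈ 205.833.
Standard quotas: Lowland 6.248, West 2.468, North 3.284.
Lower quotas: Lowland 6, West 2, North 3 (sum 11, leaving 1 seat).
Remainders in descending order: West 0.468, North 0.284, Lowland 0.248.
Largest remainder: West receives the extra seat.
West receives 3.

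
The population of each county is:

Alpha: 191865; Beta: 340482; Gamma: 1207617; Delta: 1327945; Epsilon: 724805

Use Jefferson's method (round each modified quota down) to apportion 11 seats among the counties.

Alpha: 0; Beta: 1; Gamma: 4; Delta: 4; Epsilon: 2

Standard divisor 3792714/11 ≈ 344792.182; standard quotas: Alpha 0.556, Beta 0.987, Gamma 3.502, Delta 3.851, Epsilon 2.102.
Rounding down gives 0, 0, 3, 3, 2 = 8 seats, so the divisor must be adjusted.
With modified divisor 283700: modified quotas Alpha 0.676, Beta 1.200, Gamma 4.257, Delta 4.681, Epsilon 2.555.
Rounding down: Alpha 0, Beta 1, Gamma 4, Delta 4, Epsilon 2 (total 11).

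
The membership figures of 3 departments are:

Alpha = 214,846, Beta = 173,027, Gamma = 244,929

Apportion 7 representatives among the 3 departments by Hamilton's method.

Standard divisor: 632802 ÷ 7 ≈ 90400.286.
Standard quotas: Alpha 2.3766, Beta 1.9140, Gamma 2.7094.
Lower quotas: Alpha 2, Beta 1, Gamma 2 (sum 5, leaving 2 seats).
Remainders in descending order: Beta 0.9140, Gamma 0.7094, Alpha 0.3766.
The surplus seats go to Beta, Gamma.

Alpha 2, Beta 2, Gamma 3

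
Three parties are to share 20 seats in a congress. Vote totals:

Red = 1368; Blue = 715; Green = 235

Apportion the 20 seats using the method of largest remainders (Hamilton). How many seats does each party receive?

Red 12, Blue 6, Green 2

The standard divisor is 2318/20 ≈ 115.9.
Standard quotas: Red 11.803, Blue 6.169, Green 2.028.
Lower quotas: Red 11, Blue 6, Green 2 (sum 19, leaving 1 seat).
Remainders in descending order: Red 0.803, Blue 0.169, Green 0.028.
Largest remainder: Red receives the extra seat.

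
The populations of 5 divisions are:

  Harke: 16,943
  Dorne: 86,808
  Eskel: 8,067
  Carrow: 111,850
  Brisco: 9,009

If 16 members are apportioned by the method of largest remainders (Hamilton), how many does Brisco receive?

1

Standard divisor: 232677 ÷ 16 ≈ 14542.312.
Standard quotas: Harke 1.1651, Dorne 5.9693, Eskel 0.5547, Carrow 7.6913, Brisco 0.6195.
Lower quotas: Harke 1, Dorne 5, Eskel 0, Carrow 7, Brisco 0 (sum 13, leaving 3 seats).
Remainders in descending order: Dorne 0.9693, Carrow 0.6913, Brisco 0.6195, Eskel 0.5547, Harke 0.1651.
The surplus seats go to Dorne, Carrow, Brisco.
Brisco receives 1.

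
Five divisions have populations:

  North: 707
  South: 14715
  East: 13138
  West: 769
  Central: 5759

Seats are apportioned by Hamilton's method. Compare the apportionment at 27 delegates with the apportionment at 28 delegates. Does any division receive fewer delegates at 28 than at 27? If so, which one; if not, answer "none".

North

At 27 seats: North 1, South 11, East 10, West 1, Central 4.
At 28 seats: North 0, South 12, East 10, West 1, Central 5.
North drops from 1 to 0.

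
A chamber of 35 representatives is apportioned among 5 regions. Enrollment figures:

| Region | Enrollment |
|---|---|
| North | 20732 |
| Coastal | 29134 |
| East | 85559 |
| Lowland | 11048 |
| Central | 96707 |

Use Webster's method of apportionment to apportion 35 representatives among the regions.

North: 3; Coastal: 4; East: 12; Lowland: 2; Central: 14

Standard divisor 243180/35 ≈ 6948; standard quotas: North 2.984, Coastal 4.193, East 12.314, Lowland 1.590, Central 13.919.
Rounding to the nearest integer gives North 3, Coastal 4, East 12, Lowland 2, Central 14 — total 35, matching the house size, so no adjustment is needed.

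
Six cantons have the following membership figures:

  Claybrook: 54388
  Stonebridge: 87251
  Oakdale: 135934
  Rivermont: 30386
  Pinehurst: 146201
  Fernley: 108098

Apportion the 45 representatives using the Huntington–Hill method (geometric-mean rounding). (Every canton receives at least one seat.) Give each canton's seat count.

Claybrook=4, Stonebridge=7, Oakdale=11, Rivermont=2, Pinehurst=12, Fernley=9

With divisor 12565: modified quotas Claybrook 4.329, Stonebridge 6.944, Oakdale 10.818, Rivermont 2.418, Pinehurst 11.636, Fernley 8.603.
Geometric-mean thresholds: Claybrook √(4·5)=4.472, Stonebridge √(6·7)=6.481, Oakdale √(10·11)=10.488, Rivermont √(2·3)=2.449, Pinehurst √(11·12)=11.489, Fernley √(8·9)=8.485.
Each quota rounded against its threshold gives Claybrook 4, Stonebridge 7, Oakdale 11, Rivermont 2, Pinehurst 12, Fernley 9 (total 45).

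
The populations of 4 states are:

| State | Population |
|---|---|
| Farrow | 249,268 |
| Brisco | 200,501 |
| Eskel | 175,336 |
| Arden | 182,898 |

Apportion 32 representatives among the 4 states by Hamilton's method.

Total 808003; standard divisor 808003/32 ≈ 25250.094.
Standard quotas: Farrow 9.8720, Brisco 7.9406, Eskel 6.9440, Arden 7.2435.
Lower quotas: Farrow 9, Brisco 7, Eskel 6, Arden 7 (sum 29, leaving 3 seats).
Remainders in descending order: Eskel 0.9440, Brisco 0.9406, Farrow 0.8720, Arden 0.2435.
Largest remainders: Eskel, Brisco, Farrow receive the extra seats.

Farrow: 10, Brisco: 8, Eskel: 7, Arden: 7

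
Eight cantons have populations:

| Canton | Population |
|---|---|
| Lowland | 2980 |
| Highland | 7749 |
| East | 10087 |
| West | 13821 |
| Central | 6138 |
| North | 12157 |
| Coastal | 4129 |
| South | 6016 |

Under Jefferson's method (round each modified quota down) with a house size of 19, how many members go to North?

4

Standard divisor 63077/19 ≈ 3319.842; standard quotas: Lowland 0.898, Highland 2.334, East 3.038, West 4.163, Central 1.849, North 3.662, Coastal 1.244, South 1.812.
Rounding down gives 0, 2, 3, 4, 1, 3, 1, 1 = 15 seats, so the divisor must be adjusted.
With modified divisor 2900: modified quotas Lowland 1.028, Highland 2.672, East 3.478, West 4.766, Central 2.117, North 4.192, Coastal 1.424, South 2.074.
Rounding down: Lowland 1, Highland 2, East 3, West 4, Central 2, North 4, Coastal 1, South 2 (total 19).
North receives 4.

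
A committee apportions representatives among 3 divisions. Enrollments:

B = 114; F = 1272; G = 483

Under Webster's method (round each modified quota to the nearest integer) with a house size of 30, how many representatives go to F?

Standard divisor 1869/30 ≈ 62.3; standard quotas: B 1.830, F 20.417, G 7.753.
Rounding to the nearest integer gives B 2, F 20, G 8 — total 30, matching the house size, so no adjustment is needed.
F receives 20.

20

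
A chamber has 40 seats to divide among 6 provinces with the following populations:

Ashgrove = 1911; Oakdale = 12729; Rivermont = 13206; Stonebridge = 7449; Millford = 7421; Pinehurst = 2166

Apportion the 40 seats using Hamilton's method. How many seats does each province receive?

Ashgrove 2, Oakdale 11, Rivermont 12, Stonebridge 7, Millford 6, Pinehurst 2

Standard divisor: 44882 ÷ 40 ≈ 1122.05.
Standard quotas: Ashgrove 1.7031, Oakdale 11.3444, Rivermont 11.7695, Stonebridge 6.6387, Millford 6.6138, Pinehurst 1.9304.
Lower quotas: Ashgrove 1, Oakdale 11, Rivermont 11, Stonebridge 6, Millford 6, Pinehurst 1 (sum 36, leaving 4 seats).
Remainders in descending order: Pinehurst 0.9304, Rivermont 0.7695, Ashgrove 0.7031, Stonebridge 0.6387, Millford 0.6138, Oakdale 0.3444.
Largest remainders: Pinehurst, Rivermont, Ashgrove, Stonebridge receive the extra seats.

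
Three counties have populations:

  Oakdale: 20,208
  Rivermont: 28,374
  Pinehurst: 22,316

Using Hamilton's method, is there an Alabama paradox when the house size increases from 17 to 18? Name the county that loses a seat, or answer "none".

none

At 17 seats: Oakdale 5, Rivermont 7, Pinehurst 5.
At 18 seats: Oakdale 5, Rivermont 7, Pinehurst 6.
No county's allocation decreased.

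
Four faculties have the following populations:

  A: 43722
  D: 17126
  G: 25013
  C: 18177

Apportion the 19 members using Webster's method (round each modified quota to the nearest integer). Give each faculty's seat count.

Standard divisor 104038/19 ≈ 5475.684; standard quotas: A 7.985, D 3.128, G 4.568, C 3.320.
Rounding to the nearest integer gives A 8, D 3, G 5, C 3 — total 19, matching the house size, so no adjustment is needed.

A=8, D=3, G=5, C=3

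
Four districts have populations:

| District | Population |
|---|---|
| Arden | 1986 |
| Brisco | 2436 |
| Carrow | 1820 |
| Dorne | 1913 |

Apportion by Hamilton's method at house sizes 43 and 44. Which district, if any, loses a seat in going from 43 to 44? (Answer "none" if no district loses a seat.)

none

At 43 seats: Arden 10, Brisco 13, Carrow 10, Dorne 10.
At 44 seats: Arden 11, Brisco 13, Carrow 10, Dorne 10.
No district's allocation decreased.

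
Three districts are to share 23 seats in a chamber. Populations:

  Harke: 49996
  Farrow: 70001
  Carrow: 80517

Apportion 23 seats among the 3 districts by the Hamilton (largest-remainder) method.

The standard divisor is 200514/23 = 8718.
Standard quotas: Harke 5.7348, Farrow 8.0295, Carrow 9.2357.
Lower quotas: Harke 5, Farrow 8, Carrow 9 (sum 22, leaving 1 seat).
Remainders in descending order: Harke 0.7348, Carrow 0.2357, Farrow 0.0295.
Largest remainder: Harke receives the extra seat.

Harke: 6, Farrow: 8, Carrow: 9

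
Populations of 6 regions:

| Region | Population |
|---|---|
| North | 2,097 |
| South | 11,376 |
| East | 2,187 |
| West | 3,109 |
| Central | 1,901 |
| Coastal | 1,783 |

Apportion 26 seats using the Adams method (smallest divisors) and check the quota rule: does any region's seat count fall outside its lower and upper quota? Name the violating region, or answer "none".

Standard quotas: North 2.428, South 13.173, East 2.532, West 3.600, Central 2.201, Coastal 2.065.
Adams allocation: North 3, South 12, East 3, West 4, Central 2, Coastal 2.
South has quota 13.173 (lower 13, upper 14) but receives 12 — outside the quota interval.

South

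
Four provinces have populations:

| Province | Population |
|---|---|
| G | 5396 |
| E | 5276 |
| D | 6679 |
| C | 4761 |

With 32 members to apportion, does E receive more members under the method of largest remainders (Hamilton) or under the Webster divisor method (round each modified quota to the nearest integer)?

Hamilton: G 8, E 7, D 10, C 7.
Webster: G 8, E 8, D 9, C 7.
E gets 7 under Hamilton and 8 under Webster.

Webster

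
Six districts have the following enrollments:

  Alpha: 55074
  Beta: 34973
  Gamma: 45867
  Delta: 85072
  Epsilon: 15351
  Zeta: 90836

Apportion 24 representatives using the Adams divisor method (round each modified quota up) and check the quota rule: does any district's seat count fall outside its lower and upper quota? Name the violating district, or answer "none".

none

Standard quotas: Alpha 4.040, Beta 2.565, Gamma 3.365, Delta 6.241, Epsilon 1.126, Zeta 6.663.
Adams allocation: Alpha 4, Beta 3, Gamma 3, Delta 6, Epsilon 2, Zeta 6.
Every allocation lies between the lower and upper quota.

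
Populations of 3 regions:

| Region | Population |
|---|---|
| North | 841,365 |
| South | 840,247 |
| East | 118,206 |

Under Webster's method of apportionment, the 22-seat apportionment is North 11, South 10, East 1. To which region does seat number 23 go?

Priority for the next seat is population ÷ (current seats + 0.5).
Priorities: North 73162.174, South 80023.524, East 78804.000.
Highest priority: South.

South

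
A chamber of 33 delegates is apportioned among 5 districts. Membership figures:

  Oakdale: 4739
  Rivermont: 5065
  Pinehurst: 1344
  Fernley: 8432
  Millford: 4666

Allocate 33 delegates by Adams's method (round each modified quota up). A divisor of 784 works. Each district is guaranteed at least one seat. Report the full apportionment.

Oakdale 7, Rivermont 7, Pinehurst 2, Fernley 11, Millford 6

With modified divisor 784: modified quotas Oakdale 6.045, Rivermont 6.460, Pinehurst 1.714, Fernley 10.755, Millford 5.952.
Rounding up: Oakdale 7, Rivermont 7, Pinehurst 2, Fernley 11, Millford 6 (total 33).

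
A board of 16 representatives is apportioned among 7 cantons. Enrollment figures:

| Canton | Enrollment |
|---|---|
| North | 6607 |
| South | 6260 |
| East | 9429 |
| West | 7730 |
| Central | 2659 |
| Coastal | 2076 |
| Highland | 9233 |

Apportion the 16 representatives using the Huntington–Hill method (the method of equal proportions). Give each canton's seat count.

With divisor 2710: modified quotas North 2.438, South 2.310, East 3.479, West 2.852, Central 0.981, Coastal 0.766, Highland 3.407.
Geometric-mean thresholds: North √(2·3)=2.449, South √(2·3)=2.449, East √(3·4)=3.464, West √(2·3)=2.449, Central (min 1), Coastal (min 1), Highland √(3·4)=3.464.
Each quota rounded against its threshold gives North 2, South 2, East 4, West 3, Central 1, Coastal 1, Highland 3 (total 16).

North: 2, South: 2, East: 4, West: 3, Central: 1, Coastal: 1, Highland: 3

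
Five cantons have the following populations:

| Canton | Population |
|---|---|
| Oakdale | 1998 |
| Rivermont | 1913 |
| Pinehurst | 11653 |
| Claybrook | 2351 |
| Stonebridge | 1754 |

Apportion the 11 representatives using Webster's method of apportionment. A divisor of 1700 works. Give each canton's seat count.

Oakdale=1, Rivermont=1, Pinehurst=7, Claybrook=1, Stonebridge=1

With modified divisor 1700: modified quotas Oakdale 1.175, Rivermont 1.125, Pinehurst 6.855, Claybrook 1.383, Stonebridge 1.032.
Rounding to the nearest integer: Oakdale 1, Rivermont 1, Pinehurst 7, Claybrook 1, Stonebridge 1 (total 11).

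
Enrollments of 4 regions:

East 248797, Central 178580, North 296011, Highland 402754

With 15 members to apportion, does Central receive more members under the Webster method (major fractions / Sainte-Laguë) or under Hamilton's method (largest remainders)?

Webster: East 3, Central 2, North 4, Highland 6.
Hamilton: East 3, Central 3, North 4, Highland 5.
Central gets 2 under Webster and 3 under Hamilton.

Hamilton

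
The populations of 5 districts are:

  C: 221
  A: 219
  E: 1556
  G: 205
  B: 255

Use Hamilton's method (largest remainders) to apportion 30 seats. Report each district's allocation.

Standard divisor: 2456 ÷ 30 ≈ 81.867.
Standard quotas: C 2.700, A 2.675, E 19.007, G 2.504, B 3.115.
Lower quotas: C 2, A 2, E 19, G 2, B 3 (sum 28, leaving 2 seats).
Remainders in descending order: C 0.700, A 0.675, G 0.504, B 0.115, E 0.007.
Largest remainders: C, A receive the extra seats.

C=3; A=3; E=19; G=2; B=3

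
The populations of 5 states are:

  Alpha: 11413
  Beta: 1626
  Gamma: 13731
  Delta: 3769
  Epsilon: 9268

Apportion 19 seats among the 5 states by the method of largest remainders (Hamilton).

Alpha 5, Beta 1, Gamma 7, Delta 2, Epsilon 4

Standard divisor: 39807 ÷ 19 ≈ 2095.105.
Standard quotas: Alpha 5.4475, Beta 0.7761, Gamma 6.5538, Delta 1.7990, Epsilon 4.4236.
Lower quotas: Alpha 5, Beta 0, Gamma 6, Delta 1, Epsilon 4 (sum 16, leaving 3 seats).
Remainders in descending order: Delta 0.7990, Beta 0.7761, Gamma 0.5538, Alpha 0.4475, Epsilon 0.4236.
The surplus seats go to Delta, Beta, Gamma.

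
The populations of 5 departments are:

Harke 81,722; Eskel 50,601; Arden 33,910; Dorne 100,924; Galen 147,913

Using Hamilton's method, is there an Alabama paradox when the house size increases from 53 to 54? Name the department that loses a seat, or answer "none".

At 53 seats: Harke 10, Eskel 7, Arden 4, Dorne 13, Galen 19.
At 54 seats: Harke 11, Eskel 7, Arden 4, Dorne 13, Galen 19.
No department's allocation decreased.

none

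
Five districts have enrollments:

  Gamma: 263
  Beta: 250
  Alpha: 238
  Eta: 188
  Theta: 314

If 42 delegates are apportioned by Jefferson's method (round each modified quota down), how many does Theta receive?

11

Standard divisor 1253/42 ≈ 29.833; standard quotas: Gamma 8.816, Beta 8.380, Alpha 7.978, Eta 6.302, Theta 10.525.
Rounding down gives 8, 8, 7, 6, 10 = 39 seats, so the divisor must be adjusted.
With modified divisor 28: modified quotas Gamma 9.393, Beta 8.929, Alpha 8.500, Eta 6.714, Theta 11.214.
Rounding down: Gamma 9, Beta 8, Alpha 8, Eta 6, Theta 11 (total 42).
Theta receives 11.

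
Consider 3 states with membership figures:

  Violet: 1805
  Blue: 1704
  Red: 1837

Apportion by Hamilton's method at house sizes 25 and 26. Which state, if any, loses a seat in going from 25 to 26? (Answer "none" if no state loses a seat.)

At 25 seats: Violet 8, Blue 8, Red 9.
At 26 seats: Violet 9, Blue 8, Red 9.
No state's allocation decreased.

none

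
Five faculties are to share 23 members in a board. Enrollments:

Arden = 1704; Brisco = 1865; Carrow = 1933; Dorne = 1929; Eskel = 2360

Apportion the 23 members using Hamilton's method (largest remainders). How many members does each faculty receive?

Arden 4; Brisco 4; Carrow 5; Dorne 4; Eskel 6

Standard divisor: 9791 ÷ 23 ≈ 425.696.
Standard quotas: Arden 4.003, Brisco 4.381, Carrow 4.541, Dorne 4.531, Eskel 5.544.
Lower quotas: Arden 4, Brisco 4, Carrow 4, Dorne 4, Eskel 5 (sum 21, leaving 2 seats).
Remainders in descending order: Eskel 0.544, Carrow 0.541, Dorne 0.531, Brisco 0.381, Arden 0.003.
The surplus seats go to Eskel, Carrow.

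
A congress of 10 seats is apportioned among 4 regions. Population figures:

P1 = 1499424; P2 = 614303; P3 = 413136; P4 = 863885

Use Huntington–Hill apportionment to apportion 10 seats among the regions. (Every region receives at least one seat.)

With divisor 343980: modified quotas P1 4.359, P2 1.786, P3 1.201, P4 2.511.
Geometric-mean thresholds: P1 √(4·5)=4.472, P2 √(1·2)=1.414, P3 √(1·2)=1.414, P4 √(2·3)=2.449.
Each quota rounded against its threshold gives P1 4, P2 2, P3 1, P4 3 (total 10).

P1 4, P2 2, P3 1, P4 3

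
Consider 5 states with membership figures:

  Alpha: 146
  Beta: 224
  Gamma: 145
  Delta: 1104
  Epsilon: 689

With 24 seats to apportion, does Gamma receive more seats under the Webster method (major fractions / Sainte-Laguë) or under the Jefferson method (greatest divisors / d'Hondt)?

Webster: Alpha 2, Beta 2, Gamma 2, Delta 11, Epsilon 7.
Jefferson: Alpha 1, Beta 2, Gamma 1, Delta 12, Epsilon 8.
Gamma gets 2 under Webster and 1 under Jefferson.

Webster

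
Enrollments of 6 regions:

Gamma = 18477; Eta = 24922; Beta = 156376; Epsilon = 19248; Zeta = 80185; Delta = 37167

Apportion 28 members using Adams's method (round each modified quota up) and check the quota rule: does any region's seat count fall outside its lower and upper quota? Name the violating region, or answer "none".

Beta

Standard quotas: Gamma 1.538, Eta 2.075, Beta 13.017, Epsilon 1.602, Zeta 6.675, Delta 3.094.
Adams allocation: Gamma 2, Eta 2, Beta 12, Epsilon 2, Zeta 7, Delta 3.
Beta has quota 13.017 (lower 13, upper 14) but receives 12 — outside the quota interval.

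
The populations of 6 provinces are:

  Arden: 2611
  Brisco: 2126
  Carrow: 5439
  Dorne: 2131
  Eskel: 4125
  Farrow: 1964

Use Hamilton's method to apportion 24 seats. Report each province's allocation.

Standard divisor: 18396 ÷ 24 ≈ 766.5.
Standard quotas: Arden 3.4064, Brisco 2.7736, Carrow 7.0959, Dorne 2.7802, Eskel 5.3816, Farrow 2.5623.
Lower quotas: Arden 3, Brisco 2, Carrow 7, Dorne 2, Eskel 5, Farrow 2 (sum 21, leaving 3 seats).
Remainders in descending order: Dorne 0.7802, Brisco 0.7736, Farrow 0.5623, Arden 0.4064, Eskel 0.3816, Carrow 0.0959.
Largest remainders: Dorne, Brisco, Farrow receive the extra seats.

Arden=3; Brisco=3; Carrow=7; Dorne=3; Eskel=5; Farrow=3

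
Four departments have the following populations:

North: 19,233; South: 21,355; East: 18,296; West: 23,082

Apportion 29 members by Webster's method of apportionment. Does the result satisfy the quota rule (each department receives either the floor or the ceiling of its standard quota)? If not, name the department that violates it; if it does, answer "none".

none

Standard quotas: North 6.805, South 7.556, East 6.473, West 8.167.
Webster allocation: North 7, South 8, East 6, West 8.
Every allocation lies between the lower and upper quota.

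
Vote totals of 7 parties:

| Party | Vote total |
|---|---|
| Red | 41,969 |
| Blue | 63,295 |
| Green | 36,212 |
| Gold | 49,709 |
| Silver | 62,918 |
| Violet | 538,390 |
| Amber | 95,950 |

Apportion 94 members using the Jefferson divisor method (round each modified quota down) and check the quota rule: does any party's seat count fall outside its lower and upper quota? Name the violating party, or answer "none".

Violet

Standard quotas: Red 4.440, Blue 6.697, Green 3.831, Gold 5.259, Silver 6.657, Violet 56.963, Amber 10.152.
Jefferson allocation: Red 4, Blue 6, Green 4, Gold 5, Silver 6, Violet 59, Amber 10.
Violet has quota 56.963 (lower 56, upper 57) but receives 59 — outside the quota interval.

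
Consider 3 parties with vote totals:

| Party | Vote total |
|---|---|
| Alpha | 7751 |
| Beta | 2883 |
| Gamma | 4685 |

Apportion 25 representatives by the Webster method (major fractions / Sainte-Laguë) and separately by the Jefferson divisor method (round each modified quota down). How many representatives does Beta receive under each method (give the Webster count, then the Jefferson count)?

5 and 4

Webster: Alpha 12, Beta 5, Gamma 8.
Jefferson: Alpha 13, Beta 4, Gamma 8.
Beta gets 5 under Webster and 4 under Jefferson.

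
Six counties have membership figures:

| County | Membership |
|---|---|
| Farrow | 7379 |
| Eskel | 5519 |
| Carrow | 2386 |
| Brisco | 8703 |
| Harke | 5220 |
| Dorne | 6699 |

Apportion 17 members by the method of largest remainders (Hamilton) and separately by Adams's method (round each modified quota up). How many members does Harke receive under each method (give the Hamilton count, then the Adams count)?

2 and 3

Hamilton: Farrow 4, Eskel 3, Carrow 1, Brisco 4, Harke 2, Dorne 3.
Adams: Farrow 3, Eskel 3, Carrow 1, Brisco 4, Harke 3, Dorne 3.
Harke gets 2 under Hamilton and 3 under Adams.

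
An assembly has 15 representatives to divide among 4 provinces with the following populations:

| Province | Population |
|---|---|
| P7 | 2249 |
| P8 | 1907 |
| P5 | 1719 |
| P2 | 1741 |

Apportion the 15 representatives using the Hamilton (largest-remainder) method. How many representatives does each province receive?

P7: 5, P8: 4, P5: 3, P2: 3

The standard divisor is 7616/15 ≈ 507.733.
Standard quotas: P7 4.429, P8 3.756, P5 3.386, P2 3.429.
Lower quotas: P7 4, P8 3, P5 3, P2 3 (sum 13, leaving 2 seats).
Remainders in descending order: P8 0.756, P7 0.429, P2 0.429, P5 0.386.
Largest remainders: P8, P7 receive the extra seats.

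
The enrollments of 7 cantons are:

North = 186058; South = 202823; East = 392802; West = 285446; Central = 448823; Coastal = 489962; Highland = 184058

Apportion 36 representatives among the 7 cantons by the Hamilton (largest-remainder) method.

North=3, South=3, East=7, West=5, Central=7, Coastal=8, Highland=3

The standard divisor is 2189972/36 ≈ 60832.556.
Standard quotas: North 3.0585, South 3.3341, East 6.4571, West 4.6923, Central 7.3780, Coastal 8.0543, Highland 3.0256.
Lower quotas: North 3, South 3, East 6, West 4, Central 7, Coastal 8, Highland 3 (sum 34, leaving 2 seats).
Remainders in descending order: West 0.6923, East 0.4571, Central 0.3780, South 0.3341, North 0.0585, Coastal 0.0543, Highland 0.0256.
The surplus seats go to West, East.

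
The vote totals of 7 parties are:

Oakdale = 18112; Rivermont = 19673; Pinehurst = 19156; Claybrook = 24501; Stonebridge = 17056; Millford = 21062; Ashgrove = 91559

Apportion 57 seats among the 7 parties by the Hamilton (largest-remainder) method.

Oakdale 5, Rivermont 5, Pinehurst 5, Claybrook 7, Stonebridge 4, Millford 6, Ashgrove 25

The standard divisor is 211119/57 ≈ 3703.842.
Standard quotas: Oakdale 4.8901, Rivermont 5.3115, Pinehurst 5.1719, Claybrook 6.6150, Stonebridge 4.6049, Millford 5.6865, Ashgrove 24.7200.
Lower quotas: Oakdale 4, Rivermont 5, Pinehurst 5, Claybrook 6, Stonebridge 4, Millford 5, Ashgrove 24 (sum 53, leaving 4 seats).
Remainders in descending order: Oakdale 0.8901, Ashgrove 0.7200, Millford 0.6865, Claybrook 0.6150, Stonebridge 0.6049, Rivermont 0.3115, Pinehurst 0.1719.
The surplus seats go to Oakdale, Ashgrove, Millford, Claybrook.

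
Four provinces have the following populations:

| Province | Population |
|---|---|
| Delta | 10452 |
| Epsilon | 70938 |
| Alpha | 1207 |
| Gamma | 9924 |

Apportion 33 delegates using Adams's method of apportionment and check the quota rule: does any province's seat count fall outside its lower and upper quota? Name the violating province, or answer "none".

Standard quotas: Delta 3.728, Epsilon 25.302, Alpha 0.431, Gamma 3.540.
Adams allocation: Delta 4, Epsilon 24, Alpha 1, Gamma 4.
Epsilon has quota 25.302 (lower 25, upper 26) but receives 24 — outside the quota interval.

Epsilon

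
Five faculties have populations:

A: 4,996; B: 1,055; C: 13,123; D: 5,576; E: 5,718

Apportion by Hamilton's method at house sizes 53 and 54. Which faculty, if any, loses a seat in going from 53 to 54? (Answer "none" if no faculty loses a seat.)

At 53 seats: A 8, B 2, C 23, D 10, E 10.
At 54 seats: A 9, B 2, C 23, D 10, E 10.
No faculty's allocation decreased.

none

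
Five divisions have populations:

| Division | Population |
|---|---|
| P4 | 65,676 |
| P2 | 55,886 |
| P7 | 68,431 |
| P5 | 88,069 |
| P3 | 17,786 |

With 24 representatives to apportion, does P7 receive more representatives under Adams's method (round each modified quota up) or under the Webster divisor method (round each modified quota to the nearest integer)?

Adams: P4 5, P2 5, P7 5, P5 7, P3 2.
Webster: P4 5, P2 5, P7 6, P5 7, P3 1.
P7 gets 5 under Adams and 6 under Webster.

Webster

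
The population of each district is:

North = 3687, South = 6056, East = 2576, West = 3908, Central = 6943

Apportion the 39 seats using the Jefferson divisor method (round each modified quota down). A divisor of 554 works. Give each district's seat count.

With modified divisor 554: modified quotas North 6.655, South 10.931, East 4.650, West 7.054, Central 12.532.
Rounding down: North 6, South 10, East 4, West 7, Central 12 (total 39).

North 6, South 10, East 4, West 7, Central 12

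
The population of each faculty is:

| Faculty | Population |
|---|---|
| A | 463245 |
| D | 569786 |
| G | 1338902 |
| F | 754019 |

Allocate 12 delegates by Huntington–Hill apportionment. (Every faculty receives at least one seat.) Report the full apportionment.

With divisor 271918: modified quotas A 1.704, D 2.095, G 4.924, F 2.773.
Geometric-mean thresholds: A √(1·2)=1.414, D √(2·3)=2.449, G √(4·5)=4.472, F √(2·3)=2.449.
Each quota rounded against its threshold gives A 2, D 2, G 5, F 3 (total 12).

A 2, D 2, G 5, F 3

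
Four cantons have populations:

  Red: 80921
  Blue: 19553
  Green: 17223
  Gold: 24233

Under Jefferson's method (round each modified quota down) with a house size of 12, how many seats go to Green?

1

Standard divisor 141930/12 ≈ 11827.5; standard quotas: Red 6.842, Blue 1.653, Green 1.456, Gold 2.049.
Rounding down gives 6, 1, 1, 2 = 10 seats, so the divisor must be adjusted.
With modified divisor 9900: modified quotas Red 8.174, Blue 1.975, Green 1.740, Gold 2.448.
Rounding down: Red 8, Blue 1, Green 1, Gold 2 (total 12).
Green receives 1.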